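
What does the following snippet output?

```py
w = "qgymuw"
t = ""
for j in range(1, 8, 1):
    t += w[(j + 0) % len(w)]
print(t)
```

gymuwqg

j=1: add w[1]='g' → 'g'
j=2: add w[2]='y' → 'gy'
j=3: add w[3]='m' → 'gym'
j=4: add w[4]='u' → 'gymu'
j=5: add w[5]='w' → 'gymuw'
j=6: add w[0]='q' → 'gymuwq'
j=7: add w[1]='g' → 'gymuwqg'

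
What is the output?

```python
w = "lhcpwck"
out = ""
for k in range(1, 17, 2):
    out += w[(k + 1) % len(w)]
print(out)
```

k=1: add w[2]='c' → 'c'
k=3: add w[4]='w' → 'cw'
k=5: add w[6]='k' → 'cwk'
k=7: add w[1]='h' → 'cwkh'
k=9: add w[3]='p' → 'cwkhp'
k=11: add w[5]='c' → 'cwkhpc'
k=13: add w[0]='l' → 'cwkhpcl'
k=15: add w[2]='c' → 'cwkhpclc'

cwkhpclc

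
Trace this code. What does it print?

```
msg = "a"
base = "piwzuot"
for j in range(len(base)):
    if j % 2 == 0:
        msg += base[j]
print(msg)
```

apwut

j=0: add 'p' → 'ap'
j=1: skip
j=2: add 'w' → 'apw'
j=3: skip
j=4: add 'u' → 'apwu'
j=5: skip
j=6: add 't' → 'apwut'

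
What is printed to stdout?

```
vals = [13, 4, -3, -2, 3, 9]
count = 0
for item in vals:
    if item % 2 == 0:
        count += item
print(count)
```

2

item=13: not even
item=4: even, count = 0+4 = 4
item=-3: not even
item=-2: even, count = 4+(-2) = 2
item=3: not even
item=9: not even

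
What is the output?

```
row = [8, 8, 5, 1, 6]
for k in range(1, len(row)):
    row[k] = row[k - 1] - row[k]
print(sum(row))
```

-15

k=1: row[1] = 8-8 = 0 → [8, 0, 5, 1, 6]
k=2: row[2] = 0-5 = -5 → [8, 0, -5, 1, 6]
k=3: row[3] = (-5)-1 = -6 → [8, 0, -5, -6, 6]
k=4: row[4] = (-6)-6 = -12 → [8, 0, -5, -6, -12]
sum = -15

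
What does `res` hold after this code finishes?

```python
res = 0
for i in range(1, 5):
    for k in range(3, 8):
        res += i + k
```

i=1,k=3: res = 0+4 = 4
i=1,k=4: res = 4+5 = 9
i=1,k=5: res = 9+6 = 15
i=1,k=6: res = 15+7 = 22
i=1,k=7: res = 22+8 = 30
i=2,k=3: res = 30+5 = 35
i=2,k=4: res = 35+6 = 41
i=2,k=5: res = 41+7 = 48
i=2,k=6: res = 48+8 = 56
i=2,k=7: res = 56+9 = 65
i=3,k=3: res = 65+6 = 71
i=3,k=4: res = 71+7 = 78
i=3,k=5: res = 78+8 = 86
i=3,k=6: res = 86+9 = 95
i=3,k=7: res = 95+10 = 105
i=4,k=3: res = 105+7 = 112
i=4,k=4: res = 112+8 = 120
i=4,k=5: res = 120+9 = 129
i=4,k=6: res = 129+10 = 139
i=4,k=7: res = 139+11 = 150

150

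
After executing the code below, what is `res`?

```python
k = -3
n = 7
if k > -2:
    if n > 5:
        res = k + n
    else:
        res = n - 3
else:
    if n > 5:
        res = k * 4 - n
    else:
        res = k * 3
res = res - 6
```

k=-3, n=7
k > -2 is False; n > 5 is True
→ res = k * 4 - n = -19
res = (-19)-6 = -25

-25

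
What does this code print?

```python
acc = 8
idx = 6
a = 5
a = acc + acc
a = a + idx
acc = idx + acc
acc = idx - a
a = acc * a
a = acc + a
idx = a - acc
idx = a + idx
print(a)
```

a = 8+8 = 16
a = 16+6 = 22
acc = 6+8 = 14
acc = 6-22 = -16
a = (-16)*22 = -352
a = (-16)+(-352) = -368
idx = (-368)-(-16) = -352
idx = (-368)+(-352) = -720

-368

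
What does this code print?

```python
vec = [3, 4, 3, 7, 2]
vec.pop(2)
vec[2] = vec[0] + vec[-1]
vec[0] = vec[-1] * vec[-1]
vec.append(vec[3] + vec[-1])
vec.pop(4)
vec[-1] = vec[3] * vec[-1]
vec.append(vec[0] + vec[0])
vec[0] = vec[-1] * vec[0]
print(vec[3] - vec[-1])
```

pop(2) removes 3 → [3, 4, 7, 2]
vec[2] = vec[0]+vec[-1] = 3+2 = 5 → [3, 4, 5, 2]
vec[0] = vec[-1]*vec[-1] = 2*2 = 4 → [4, 4, 5, 2]
append vec[3]+vec[-1] = 2+2 = 4 → [4, 4, 5, 2, 4]
pop(4) removes 4 → [4, 4, 5, 2]
vec[-1] = vec[3]*vec[-1] = 2*2 = 4 → [4, 4, 5, 4]
append vec[0]+vec[0] = 4+4 = 8 → [4, 4, 5, 4, 8]
vec[0] = vec[-1]*vec[0] = 8*4 = 32 → [32, 4, 5, 4, 8]
vec[3]-vec[-1] = 4-8 = -4

-4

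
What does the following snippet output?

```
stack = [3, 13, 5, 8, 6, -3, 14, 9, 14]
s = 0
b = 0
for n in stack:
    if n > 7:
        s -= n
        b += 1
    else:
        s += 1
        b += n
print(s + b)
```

-38

n=3: not >7, s = 0+1 = 1; b=3
n=13: >7, s = 1-13 = -12; b=4
n=5: not >7, s = (-12)+1 = -11; b=9
n=8: >7, s = (-11)-8 = -19; b=10
n=6: not >7, s = (-19)+1 = -18; b=16
n=-3: not >7, s = (-18)+1 = -17; b=13
n=14: >7, s = (-17)-14 = -31; b=14
n=9: >7, s = (-31)-9 = -40; b=15
n=14: >7, s = (-40)-14 = -54; b=16
s+b = (-54)+16 = -38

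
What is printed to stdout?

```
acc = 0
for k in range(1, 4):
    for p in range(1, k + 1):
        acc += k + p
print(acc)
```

k=1,p=1: acc = 0+2 = 2
k=2,p=1: acc = 2+3 = 5
k=2,p=2: acc = 5+4 = 9
k=3,p=1: acc = 9+4 = 13
k=3,p=2: acc = 13+5 = 18
k=3,p=3: acc = 18+6 = 24

24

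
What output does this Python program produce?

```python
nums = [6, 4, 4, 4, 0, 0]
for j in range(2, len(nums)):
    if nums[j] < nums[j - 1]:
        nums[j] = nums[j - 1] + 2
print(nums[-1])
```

8

j=2: 4>=4, unchanged → [6, 4, 4, 4, 0, 0]
j=3: 4>=4, unchanged → [6, 4, 4, 4, 0, 0]
j=4: 0<4, nums[4] = 4+2 = 6 → [6, 4, 4, 4, 6, 0]
j=5: 0<6, nums[5] = 6+2 = 8 → [6, 4, 4, 4, 6, 8]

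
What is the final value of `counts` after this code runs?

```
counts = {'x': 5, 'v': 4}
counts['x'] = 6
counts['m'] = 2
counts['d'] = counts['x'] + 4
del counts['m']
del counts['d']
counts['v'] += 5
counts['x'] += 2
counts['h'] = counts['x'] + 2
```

{'x': 8, 'v': 9, 'h': 10}

counts['x'] = 6 → {'x': 6, 'v': 4}
counts['m'] = 2 → {'x': 6, 'v': 4, 'm': 2}
counts['d'] = counts['x']+4 = 10 → {'x': 6, 'v': 4, 'm': 2, 'd': 10}
del 'm' → {'x': 6, 'v': 4, 'd': 10}
del 'd' → {'x': 6, 'v': 4}
counts['v'] = 4+5 = 9 → {'x': 6, 'v': 9}
counts['x'] = 6+2 = 8 → {'x': 8, 'v': 9}
counts['h'] = counts['x']+2 = 10 → {'x': 8, 'v': 9, 'h': 10}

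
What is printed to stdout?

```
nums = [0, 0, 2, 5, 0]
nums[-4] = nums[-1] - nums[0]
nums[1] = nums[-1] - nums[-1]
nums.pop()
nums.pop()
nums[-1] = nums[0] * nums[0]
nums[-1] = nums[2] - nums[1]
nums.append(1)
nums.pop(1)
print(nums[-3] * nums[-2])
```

nums[-4] = nums[-1]-nums[0] = 0-0 = 0 → [0, 0, 2, 5, 0]
nums[1] = nums[-1]-nums[-1] = 0-0 = 0 → [0, 0, 2, 5, 0]
pop() removes 0 → [0, 0, 2, 5]
pop() removes 5 → [0, 0, 2]
nums[-1] = nums[0]*nums[0] = 0*0 = 0 → [0, 0, 0]
nums[-1] = nums[2]-nums[1] = 0-0 = 0 → [0, 0, 0]
append 1 → [0, 0, 0, 1]
pop(1) removes 0 → [0, 0, 1]
nums[-3]*nums[-2] = 0*0 = 0

0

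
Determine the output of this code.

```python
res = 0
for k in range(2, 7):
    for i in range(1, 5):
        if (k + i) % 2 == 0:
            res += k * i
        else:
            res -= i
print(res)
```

80

k=2,i=1: odd sum, res = 0-1 = -1
k=2,i=2: even sum, res = (-1)+4 = 3
k=2,i=3: odd sum, res = 3-3 = 0
k=2,i=4: even sum, res = 0+8 = 8
k=3,i=1: even sum, res = 8+3 = 11
k=3,i=2: odd sum, res = 11-2 = 9
k=3,i=3: even sum, res = 9+9 = 18
k=3,i=4: odd sum, res = 18-4 = 14
k=4,i=1: odd sum, res = 14-1 = 13
k=4,i=2: even sum, res = 13+8 = 21
k=4,i=3: odd sum, res = 21-3 = 18
k=4,i=4: even sum, res = 18+16 = 34
k=5,i=1: even sum, res = 34+5 = 39
k=5,i=2: odd sum, res = 39-2 = 37
k=5,i=3: even sum, res = 37+15 = 52
k=5,i=4: odd sum, res = 52-4 = 48
k=6,i=1: odd sum, res = 48-1 = 47
k=6,i=2: even sum, res = 47+12 = 59
k=6,i=3: odd sum, res = 59-3 = 56
k=6,i=4: even sum, res = 56+24 = 80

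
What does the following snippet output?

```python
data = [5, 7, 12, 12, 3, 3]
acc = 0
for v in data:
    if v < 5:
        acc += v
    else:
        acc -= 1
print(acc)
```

2

v=5: not <5, acc = 0-1 = -1
v=7: not <5, acc = (-1)-1 = -2
v=12: not <5, acc = (-2)-1 = -3
v=12: not <5, acc = (-3)-1 = -4
v=3: <5, acc = (-4)+3 = -1
v=3: <5, acc = (-1)+3 = 2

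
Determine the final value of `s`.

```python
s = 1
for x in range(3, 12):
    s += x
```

64

x=3: s = 1+3 = 4
x=4: s = 4+4 = 8
x=5: s = 8+5 = 13
x=6: s = 13+6 = 19
x=7: s = 19+7 = 26
x=8: s = 26+8 = 34
x=9: s = 34+9 = 43
x=10: s = 43+10 = 53
x=11: s = 53+11 = 64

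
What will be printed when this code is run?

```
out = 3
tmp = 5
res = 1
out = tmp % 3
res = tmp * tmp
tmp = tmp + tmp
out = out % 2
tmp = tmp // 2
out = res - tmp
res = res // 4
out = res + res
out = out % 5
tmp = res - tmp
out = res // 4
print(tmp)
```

out = 5%3 = 2
res = 5*5 = 25
tmp = 5+5 = 10
out = 2%2 = 0
tmp = 10//2 = 5
out = 25-5 = 20
res = 25//4 = 6
out = 6+6 = 12
out = 12%5 = 2
tmp = 6-5 = 1
out = 6//4 = 1

1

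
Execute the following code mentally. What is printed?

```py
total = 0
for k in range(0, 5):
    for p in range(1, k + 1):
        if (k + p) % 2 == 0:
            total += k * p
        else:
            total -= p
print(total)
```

34

k=1,p=1: even sum, total = 0+1 = 1
k=2,p=1: odd sum, total = 1-1 = 0
k=2,p=2: even sum, total = 0+4 = 4
k=3,p=1: even sum, total = 4+3 = 7
k=3,p=2: odd sum, total = 7-2 = 5
k=3,p=3: even sum, total = 5+9 = 14
k=4,p=1: odd sum, total = 14-1 = 13
k=4,p=2: even sum, total = 13+8 = 21
k=4,p=3: odd sum, total = 21-3 = 18
k=4,p=4: even sum, total = 18+16 = 34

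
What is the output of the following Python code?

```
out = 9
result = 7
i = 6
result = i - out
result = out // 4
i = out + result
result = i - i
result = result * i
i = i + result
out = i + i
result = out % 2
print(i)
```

result = 6-9 = -3
result = 9//4 = 2
i = 9+2 = 11
result = 11-11 = 0
result = 0*11 = 0
i = 11+0 = 11
out = 11+11 = 22
result = 22%2 = 0

11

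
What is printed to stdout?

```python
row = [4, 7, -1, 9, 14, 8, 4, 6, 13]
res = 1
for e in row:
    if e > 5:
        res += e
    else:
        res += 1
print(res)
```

61

e=4: not >5, res = 1+1 = 2
e=7: >5, res = 2+7 = 9
e=-1: not >5, res = 9+1 = 10
e=9: >5, res = 10+9 = 19
e=14: >5, res = 19+14 = 33
e=8: >5, res = 33+8 = 41
e=4: not >5, res = 41+1 = 42
e=6: >5, res = 42+6 = 48
e=13: >5, res = 48+13 = 61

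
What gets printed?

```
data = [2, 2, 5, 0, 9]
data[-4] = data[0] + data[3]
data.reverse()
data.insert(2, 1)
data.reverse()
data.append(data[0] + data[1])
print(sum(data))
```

data[-4] = data[0]+data[3] = 2+0 = 2 → [2, 2, 5, 0, 9]
reverse → [9, 0, 5, 2, 2]
insert 1 at 2 → [9, 0, 1, 5, 2, 2]
reverse → [2, 2, 5, 1, 0, 9]
append data[0]+data[1] = 2+2 = 4 → [2, 2, 5, 1, 0, 9, 4]
sum = 23

23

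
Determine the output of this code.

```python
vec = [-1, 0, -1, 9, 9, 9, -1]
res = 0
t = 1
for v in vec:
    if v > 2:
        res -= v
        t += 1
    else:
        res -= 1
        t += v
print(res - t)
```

-32

v=-1: not >2, res = 0-1 = -1; t=0
v=0: not >2, res = (-1)-1 = -2; t=0
v=-1: not >2, res = (-2)-1 = -3; t=-1
v=9: >2, res = (-3)-9 = -12; t=0
v=9: >2, res = (-12)-9 = -21; t=1
v=9: >2, res = (-21)-9 = -30; t=2
v=-1: not >2, res = (-30)-1 = -31; t=1
res-t = (-31)-1 = -32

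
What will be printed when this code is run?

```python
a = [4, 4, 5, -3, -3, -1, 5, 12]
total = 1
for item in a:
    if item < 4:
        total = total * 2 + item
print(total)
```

item=4: not <4
item=4: not <4
item=5: not <4
item=-3: <4, total = 1*2+(-3) = -1
item=-3: <4, total = (-1)*2+(-3) = -5
item=-1: <4, total = (-5)*2+(-1) = -11
item=5: not <4
item=12: not <4

-11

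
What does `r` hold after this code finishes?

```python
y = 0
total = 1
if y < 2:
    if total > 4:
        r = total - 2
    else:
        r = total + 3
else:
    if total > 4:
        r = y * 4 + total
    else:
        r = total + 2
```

y=0, total=1
y < 2 is True; total > 4 is False
→ r = total + 3 = 4

4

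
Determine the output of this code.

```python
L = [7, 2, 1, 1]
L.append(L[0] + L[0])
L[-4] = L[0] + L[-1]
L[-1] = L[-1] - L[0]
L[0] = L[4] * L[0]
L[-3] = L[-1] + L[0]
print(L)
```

[49, 21, 56, 1, 7]

append L[0]+L[0] = 7+7 = 14 → [7, 2, 1, 1, 14]
L[-4] = L[0]+L[-1] = 7+14 = 21 → [7, 21, 1, 1, 14]
L[-1] = L[-1]-L[0] = 14-7 = 7 → [7, 21, 1, 1, 7]
L[0] = L[4]*L[0] = 7*7 = 49 → [49, 21, 1, 1, 7]
L[-3] = L[-1]+L[0] = 7+49 = 56 → [49, 21, 56, 1, 7]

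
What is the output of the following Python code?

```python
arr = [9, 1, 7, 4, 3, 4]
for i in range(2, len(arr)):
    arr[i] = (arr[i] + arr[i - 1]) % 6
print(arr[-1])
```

i=2: arr[2] = (7+1)%6 = 2 → [9, 1, 2, 4, 3, 4]
i=3: arr[3] = (4+2)%6 = 0 → [9, 1, 2, 0, 3, 4]
i=4: arr[4] = (3+0)%6 = 3 → [9, 1, 2, 0, 3, 4]
i=5: arr[5] = (4+3)%6 = 1 → [9, 1, 2, 0, 3, 1]

1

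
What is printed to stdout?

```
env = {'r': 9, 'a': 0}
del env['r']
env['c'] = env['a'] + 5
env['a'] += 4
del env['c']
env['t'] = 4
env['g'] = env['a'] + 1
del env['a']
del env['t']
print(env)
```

del 'r' → {'a': 0}
env['c'] = env['a']+5 = 5 → {'a': 0, 'c': 5}
env['a'] = 0+4 = 4 → {'a': 4, 'c': 5}
del 'c' → {'a': 4}
env['t'] = 4 → {'a': 4, 't': 4}
env['g'] = env['a']+1 = 5 → {'a': 4, 't': 4, 'g': 5}
del 'a' → {'t': 4, 'g': 5}
del 't' → {'g': 5}

{'g': 5}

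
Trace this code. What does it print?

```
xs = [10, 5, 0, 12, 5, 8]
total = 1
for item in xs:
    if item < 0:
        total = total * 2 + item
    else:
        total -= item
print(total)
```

item=10: not <0, total = 1-10 = -9
item=5: not <0, total = (-9)-5 = -14
item=0: not <0, total = (-14)-0 = -14
item=12: not <0, total = (-14)-12 = -26
item=5: not <0, total = (-26)-5 = -31
item=8: not <0, total = (-31)-8 = -39

-39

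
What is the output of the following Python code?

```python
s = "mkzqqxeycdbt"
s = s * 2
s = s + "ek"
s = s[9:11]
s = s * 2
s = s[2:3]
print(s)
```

repeat ×2 → 'mkzqqxeycdbtmkzqqxeycdbt'
+ 'ek' → 'mkzqqxeycdbtmkzqqxeycdbtek'
slice [9:11] → 'db'
repeat ×2 → 'dbdb'
slice [2:3] → 'd'

d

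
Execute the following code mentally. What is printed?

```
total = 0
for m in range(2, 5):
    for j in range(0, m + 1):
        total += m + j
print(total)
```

m=2,j=0: total = 0+2 = 2
m=2,j=1: total = 2+3 = 5
m=2,j=2: total = 5+4 = 9
m=3,j=0: total = 9+3 = 12
m=3,j=1: total = 12+4 = 16
m=3,j=2: total = 16+5 = 21
m=3,j=3: total = 21+6 = 27
m=4,j=0: total = 27+4 = 31
m=4,j=1: total = 31+5 = 36
m=4,j=2: total = 36+6 = 42
m=4,j=3: total = 42+7 = 49
m=4,j=4: total = 49+8 = 57

57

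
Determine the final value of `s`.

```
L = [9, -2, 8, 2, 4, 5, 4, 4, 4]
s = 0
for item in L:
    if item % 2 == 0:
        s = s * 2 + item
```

220

item=9: not even
item=-2: even, s = 0*2+(-2) = -2
item=8: even, s = (-2)*2+8 = 4
item=2: even, s = 4*2+2 = 10
item=4: even, s = 10*2+4 = 24
item=5: not even
item=4: even, s = 24*2+4 = 52
item=4: even, s = 52*2+4 = 108
item=4: even, s = 108*2+4 = 220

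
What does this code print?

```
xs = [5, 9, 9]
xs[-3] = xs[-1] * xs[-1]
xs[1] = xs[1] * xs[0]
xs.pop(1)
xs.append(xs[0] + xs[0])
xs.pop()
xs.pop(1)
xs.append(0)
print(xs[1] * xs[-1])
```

xs[-3] = xs[-1]*xs[-1] = 9*9 = 81 → [81, 9, 9]
xs[1] = xs[1]*xs[0] = 9*81 = 729 → [81, 729, 9]
pop(1) removes 729 → [81, 9]
append xs[0]+xs[0] = 81+81 = 162 → [81, 9, 162]
pop() removes 162 → [81, 9]
pop(1) removes 9 → [81]
append 0 → [81, 0]
xs[1]*xs[-1] = 0*0 = 0

0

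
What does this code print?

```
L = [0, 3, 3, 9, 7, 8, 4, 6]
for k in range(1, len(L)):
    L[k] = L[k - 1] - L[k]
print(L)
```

k=1: L[1] = 0-3 = -3 → [0, -3, 3, 9, 7, 8, 4, 6]
k=2: L[2] = (-3)-3 = -6 → [0, -3, -6, 9, 7, 8, 4, 6]
k=3: L[3] = (-6)-9 = -15 → [0, -3, -6, -15, 7, 8, 4, 6]
k=4: L[4] = (-15)-7 = -22 → [0, -3, -6, -15, -22, 8, 4, 6]
k=5: L[5] = (-22)-8 = -30 → [0, -3, -6, -15, -22, -30, 4, 6]
k=6: L[6] = (-30)-4 = -34 → [0, -3, -6, -15, -22, -30, -34, 6]
k=7: L[7] = (-34)-6 = -40 → [0, -3, -6, -15, -22, -30, -34, -40]

[0, -3, -6, -15, -22, -30, -34, -40]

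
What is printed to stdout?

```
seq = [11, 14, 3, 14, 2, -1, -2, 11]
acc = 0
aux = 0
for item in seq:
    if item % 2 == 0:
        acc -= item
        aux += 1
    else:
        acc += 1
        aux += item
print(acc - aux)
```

-52

item=11: not even, acc = 0+1 = 1; aux=11
item=14: even, acc = 1-14 = -13; aux=12
item=3: not even, acc = (-13)+1 = -12; aux=15
item=14: even, acc = (-12)-14 = -26; aux=16
item=2: even, acc = (-26)-2 = -28; aux=17
item=-1: not even, acc = (-28)+1 = -27; aux=16
item=-2: even, acc = (-27)-(-2) = -25; aux=17
item=11: not even, acc = (-25)+1 = -24; aux=28
acc-aux = (-24)-28 = -52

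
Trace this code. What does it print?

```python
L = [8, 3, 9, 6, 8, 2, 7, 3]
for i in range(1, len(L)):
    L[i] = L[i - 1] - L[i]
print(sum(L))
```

-96

i=1: L[1] = 8-3 = 5 → [8, 5, 9, 6, 8, 2, 7, 3]
i=2: L[2] = 5-9 = -4 → [8, 5, -4, 6, 8, 2, 7, 3]
i=3: L[3] = (-4)-6 = -10 → [8, 5, -4, -10, 8, 2, 7, 3]
i=4: L[4] = (-10)-8 = -18 → [8, 5, -4, -10, -18, 2, 7, 3]
i=5: L[5] = (-18)-2 = -20 → [8, 5, -4, -10, -18, -20, 7, 3]
i=6: L[6] = (-20)-7 = -27 → [8, 5, -4, -10, -18, -20, -27, 3]
i=7: L[7] = (-27)-3 = -30 → [8, 5, -4, -10, -18, -20, -27, -30]
sum = -96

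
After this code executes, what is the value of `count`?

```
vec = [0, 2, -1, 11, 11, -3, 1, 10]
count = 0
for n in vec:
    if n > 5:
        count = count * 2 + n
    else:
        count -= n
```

72

n=0: not >5, count = 0-0 = 0
n=2: not >5, count = 0-2 = -2
n=-1: not >5, count = (-2)-(-1) = -1
n=11: >5, count = (-1)*2+11 = 9
n=11: >5, count = 9*2+11 = 29
n=-3: not >5, count = 29-(-3) = 32
n=1: not >5, count = 32-1 = 31
n=10: >5, count = 31*2+10 = 72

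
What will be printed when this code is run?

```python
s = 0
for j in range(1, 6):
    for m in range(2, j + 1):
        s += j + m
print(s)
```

j=2,m=2: s = 0+4 = 4
j=3,m=2: s = 4+5 = 9
j=3,m=3: s = 9+6 = 15
j=4,m=2: s = 15+6 = 21
j=4,m=3: s = 21+7 = 28
j=4,m=4: s = 28+8 = 36
j=5,m=2: s = 36+7 = 43
j=5,m=3: s = 43+8 = 51
j=5,m=4: s = 51+9 = 60
j=5,m=5: s = 60+10 = 70

70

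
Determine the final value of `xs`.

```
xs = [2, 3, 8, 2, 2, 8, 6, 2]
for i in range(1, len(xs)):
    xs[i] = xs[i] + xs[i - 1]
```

[2, 5, 13, 15, 17, 25, 31, 33]

i=1: xs[1] = 3+2 = 5 → [2, 5, 8, 2, 2, 8, 6, 2]
i=2: xs[2] = 8+5 = 13 → [2, 5, 13, 2, 2, 8, 6, 2]
i=3: xs[3] = 2+13 = 15 → [2, 5, 13, 15, 2, 8, 6, 2]
i=4: xs[4] = 2+15 = 17 → [2, 5, 13, 15, 17, 8, 6, 2]
i=5: xs[5] = 8+17 = 25 → [2, 5, 13, 15, 17, 25, 6, 2]
i=6: xs[6] = 6+25 = 31 → [2, 5, 13, 15, 17, 25, 31, 2]
i=7: xs[7] = 2+31 = 33 → [2, 5, 13, 15, 17, 25, 31, 33]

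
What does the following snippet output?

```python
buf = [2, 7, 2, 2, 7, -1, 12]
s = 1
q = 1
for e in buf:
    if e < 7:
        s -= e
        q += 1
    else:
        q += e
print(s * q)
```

-124

e=2: <7, s = 1-2 = -1; q=2
e=7: not <7; q=9
e=2: <7, s = (-1)-2 = -3; q=10
e=2: <7, s = (-3)-2 = -5; q=11
e=7: not <7; q=18
e=-1: <7, s = (-5)-(-1) = -4; q=19
e=12: not <7; q=31
s*q = (-4)*31 = -124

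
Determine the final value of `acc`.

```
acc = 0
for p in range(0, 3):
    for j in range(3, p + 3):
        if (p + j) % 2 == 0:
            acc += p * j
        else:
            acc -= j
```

8

p=1,j=3: even sum, acc = 0+3 = 3
p=2,j=3: odd sum, acc = 3-3 = 0
p=2,j=4: even sum, acc = 0+8 = 8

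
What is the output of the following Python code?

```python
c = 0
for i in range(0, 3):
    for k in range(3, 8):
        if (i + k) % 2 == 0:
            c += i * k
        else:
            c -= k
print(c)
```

i=0,k=3: odd sum, c = 0-3 = -3
i=0,k=4: even sum, c = (-3)+0 = -3
i=0,k=5: odd sum, c = (-3)-5 = -8
i=0,k=6: even sum, c = (-8)+0 = -8
i=0,k=7: odd sum, c = (-8)-7 = -15
i=1,k=3: even sum, c = (-15)+3 = -12
i=1,k=4: odd sum, c = (-12)-4 = -16
i=1,k=5: even sum, c = (-16)+5 = -11
i=1,k=6: odd sum, c = (-11)-6 = -17
i=1,k=7: even sum, c = (-17)+7 = -10
i=2,k=3: odd sum, c = (-10)-3 = -13
i=2,k=4: even sum, c = (-13)+8 = -5
i=2,k=5: odd sum, c = (-5)-5 = -10
i=2,k=6: even sum, c = (-10)+12 = 2
i=2,k=7: odd sum, c = 2-7 = -5

-5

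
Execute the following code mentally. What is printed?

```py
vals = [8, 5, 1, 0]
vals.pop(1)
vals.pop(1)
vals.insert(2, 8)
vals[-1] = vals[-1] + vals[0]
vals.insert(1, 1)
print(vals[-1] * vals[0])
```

128

pop(1) removes 5 → [8, 1, 0]
pop(1) removes 1 → [8, 0]
insert 8 at 2 → [8, 0, 8]
vals[-1] = vals[-1]+vals[0] = 8+8 = 16 → [8, 0, 16]
insert 1 at 1 → [8, 1, 0, 16]
vals[-1]*vals[0] = 16*8 = 128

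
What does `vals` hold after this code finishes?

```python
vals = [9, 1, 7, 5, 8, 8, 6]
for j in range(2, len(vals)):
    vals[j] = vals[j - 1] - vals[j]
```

[9, 1, -6, -11, -19, -27, -33]

j=2: vals[2] = 1-7 = -6 → [9, 1, -6, 5, 8, 8, 6]
j=3: vals[3] = (-6)-5 = -11 → [9, 1, -6, -11, 8, 8, 6]
j=4: vals[4] = (-11)-8 = -19 → [9, 1, -6, -11, -19, 8, 6]
j=5: vals[5] = (-19)-8 = -27 → [9, 1, -6, -11, -19, -27, 6]
j=6: vals[6] = (-27)-6 = -33 → [9, 1, -6, -11, -19, -27, -33]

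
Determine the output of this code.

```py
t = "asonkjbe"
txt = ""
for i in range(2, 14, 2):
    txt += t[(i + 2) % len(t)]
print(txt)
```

i=2: add t[4]='k' → 'k'
i=4: add t[6]='b' → 'kb'
i=6: add t[0]='a' → 'kba'
i=8: add t[2]='o' → 'kbao'
i=10: add t[4]='k' → 'kbaok'
i=12: add t[6]='b' → 'kbaokb'

kbaokb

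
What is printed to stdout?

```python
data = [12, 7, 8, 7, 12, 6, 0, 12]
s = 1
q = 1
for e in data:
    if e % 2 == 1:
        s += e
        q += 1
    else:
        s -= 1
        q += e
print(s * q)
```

477

e=12: not odd, s = 1-1 = 0; q=13
e=7: odd, s = 0+7 = 7; q=14
e=8: not odd, s = 7-1 = 6; q=22
e=7: odd, s = 6+7 = 13; q=23
e=12: not odd, s = 13-1 = 12; q=35
e=6: not odd, s = 12-1 = 11; q=41
e=0: not odd, s = 11-1 = 10; q=41
e=12: not odd, s = 10-1 = 9; q=53
s*q = 9*53 = 477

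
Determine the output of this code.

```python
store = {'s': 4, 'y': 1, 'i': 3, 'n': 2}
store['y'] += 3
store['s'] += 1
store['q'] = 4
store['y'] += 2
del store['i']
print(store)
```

store['y'] = 1+3 = 4 → {'s': 4, 'y': 4, 'i': 3, 'n': 2}
store['s'] = 4+1 = 5 → {'s': 5, 'y': 4, 'i': 3, 'n': 2}
store['q'] = 4 → {'s': 5, 'y': 4, 'i': 3, 'n': 2, 'q': 4}
store['y'] = 4+2 = 6 → {'s': 5, 'y': 6, 'i': 3, 'n': 2, 'q': 4}
del 'i' → {'s': 5, 'y': 6, 'n': 2, 'q': 4}

{'s': 5, 'y': 6, 'n': 2, 'q': 4}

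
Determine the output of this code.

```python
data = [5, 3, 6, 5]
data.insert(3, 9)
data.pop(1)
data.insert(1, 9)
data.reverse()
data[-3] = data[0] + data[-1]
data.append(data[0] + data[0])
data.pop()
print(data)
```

[5, 9, 10, 9, 5]

insert 9 at 3 → [5, 3, 6, 9, 5]
pop(1) removes 3 → [5, 6, 9, 5]
insert 9 at 1 → [5, 9, 6, 9, 5]
reverse → [5, 9, 6, 9, 5]
data[-3] = data[0]+data[-1] = 5+5 = 10 → [5, 9, 10, 9, 5]
append data[0]+data[0] = 5+5 = 10 → [5, 9, 10, 9, 5, 10]
pop() removes 10 → [5, 9, 10, 9, 5]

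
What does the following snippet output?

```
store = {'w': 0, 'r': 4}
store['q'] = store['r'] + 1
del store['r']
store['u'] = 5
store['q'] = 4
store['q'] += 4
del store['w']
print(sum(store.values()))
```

store['q'] = store['r']+1 = 5 → {'w': 0, 'r': 4, 'q': 5}
del 'r' → {'w': 0, 'q': 5}
store['u'] = 5 → {'w': 0, 'q': 5, 'u': 5}
store['q'] = 4 → {'w': 0, 'q': 4, 'u': 5}
store['q'] = 4+4 = 8 → {'w': 0, 'q': 8, 'u': 5}
del 'w' → {'q': 8, 'u': 5}
sum of values = 13

13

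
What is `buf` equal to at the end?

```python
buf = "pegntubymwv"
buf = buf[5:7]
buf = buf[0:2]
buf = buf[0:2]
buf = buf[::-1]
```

'bu'

slice [5:7] → 'ub'
slice [0:2] → 'ub'
slice [0:2] → 'ub'
reverse → 'bu'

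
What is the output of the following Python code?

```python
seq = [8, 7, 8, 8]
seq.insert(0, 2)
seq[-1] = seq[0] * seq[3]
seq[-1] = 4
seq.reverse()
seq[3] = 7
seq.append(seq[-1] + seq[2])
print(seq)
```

insert 2 at 0 → [2, 8, 7, 8, 8]
seq[-1] = seq[0]*seq[3] = 2*8 = 16 → [2, 8, 7, 8, 16]
seq[-1] = 4 → [2, 8, 7, 8, 4]
reverse → [4, 8, 7, 8, 2]
seq[3] = 7 → [4, 8, 7, 7, 2]
append seq[-1]+seq[2] = 2+7 = 9 → [4, 8, 7, 7, 2, 9]

[4, 8, 7, 7, 2, 9]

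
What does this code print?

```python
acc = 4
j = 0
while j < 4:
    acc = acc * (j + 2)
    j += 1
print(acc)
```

j=0: acc = 4*2 = 8
j=1: acc = 8*3 = 24
j=2: acc = 24*4 = 96
j=3: acc = 96*5 = 480

480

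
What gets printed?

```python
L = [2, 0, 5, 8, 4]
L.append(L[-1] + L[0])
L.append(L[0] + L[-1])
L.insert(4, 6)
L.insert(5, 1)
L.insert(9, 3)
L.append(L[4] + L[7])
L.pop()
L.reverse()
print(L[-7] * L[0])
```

12

append L[-1]+L[0] = 4+2 = 6 → [2, 0, 5, 8, 4, 6]
append L[0]+L[-1] = 2+6 = 8 → [2, 0, 5, 8, 4, 6, 8]
insert 6 at 4 → [2, 0, 5, 8, 6, 4, 6, 8]
insert 1 at 5 → [2, 0, 5, 8, 6, 1, 4, 6, 8]
insert 3 at 9 → [2, 0, 5, 8, 6, 1, 4, 6, 8, 3]
append L[4]+L[7] = 6+6 = 12 → [2, 0, 5, 8, 6, 1, 4, 6, 8, 3, 12]
pop() removes 12 → [2, 0, 5, 8, 6, 1, 4, 6, 8, 3]
reverse → [3, 8, 6, 4, 1, 6, 8, 5, 0, 2]
L[-7]*L[0] = 4*3 = 12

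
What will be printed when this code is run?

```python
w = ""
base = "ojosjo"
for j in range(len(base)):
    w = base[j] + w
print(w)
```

ojsojo

j=0: prepend 'o' → 'o'
j=1: prepend 'j' → 'jo'
j=2: prepend 'o' → 'ojo'
j=3: prepend 's' → 'sojo'
j=4: prepend 'j' → 'jsojo'
j=5: prepend 'o' → 'ojsojo'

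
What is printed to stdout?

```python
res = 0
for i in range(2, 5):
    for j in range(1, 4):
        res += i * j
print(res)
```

i=2,j=1: res = 0+2 = 2
i=2,j=2: res = 2+4 = 6
i=2,j=3: res = 6+6 = 12
i=3,j=1: res = 12+3 = 15
i=3,j=2: res = 15+6 = 21
i=3,j=3: res = 21+9 = 30
i=4,j=1: res = 30+4 = 34
i=4,j=2: res = 34+8 = 42
i=4,j=3: res = 42+12 = 54

54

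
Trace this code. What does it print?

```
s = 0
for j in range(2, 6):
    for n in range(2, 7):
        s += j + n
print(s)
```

j=2,n=2: s = 0+4 = 4
j=2,n=3: s = 4+5 = 9
j=2,n=4: s = 9+6 = 15
j=2,n=5: s = 15+7 = 22
j=2,n=6: s = 22+8 = 30
j=3,n=2: s = 30+5 = 35
j=3,n=3: s = 35+6 = 41
j=3,n=4: s = 41+7 = 48
j=3,n=5: s = 48+8 = 56
j=3,n=6: s = 56+9 = 65
j=4,n=2: s = 65+6 = 71
j=4,n=3: s = 71+7 = 78
j=4,n=4: s = 78+8 = 86
j=4,n=5: s = 86+9 = 95
j=4,n=6: s = 95+10 = 105
j=5,n=2: s = 105+7 = 112
j=5,n=3: s = 112+8 = 120
j=5,n=4: s = 120+9 = 129
j=5,n=5: s = 129+10 = 139
j=5,n=6: s = 139+11 = 150

150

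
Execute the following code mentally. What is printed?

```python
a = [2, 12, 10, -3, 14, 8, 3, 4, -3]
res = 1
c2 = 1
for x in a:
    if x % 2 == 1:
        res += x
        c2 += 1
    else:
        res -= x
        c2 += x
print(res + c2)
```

2

x=2: not odd, res = 1-2 = -1; c2=3
x=12: not odd, res = (-1)-12 = -13; c2=15
x=10: not odd, res = (-13)-10 = -23; c2=25
x=-3: odd, res = (-23)+(-3) = -26; c2=26
x=14: not odd, res = (-26)-14 = -40; c2=40
x=8: not odd, res = (-40)-8 = -48; c2=48
x=3: odd, res = (-48)+3 = -45; c2=49
x=4: not odd, res = (-45)-4 = -49; c2=53
x=-3: odd, res = (-49)+(-3) = -52; c2=54
res+c2 = (-52)+54 = 2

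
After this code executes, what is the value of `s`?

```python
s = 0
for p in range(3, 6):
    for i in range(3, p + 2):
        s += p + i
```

75

p=3,i=3: s = 0+6 = 6
p=3,i=4: s = 6+7 = 13
p=4,i=3: s = 13+7 = 20
p=4,i=4: s = 20+8 = 28
p=4,i=5: s = 28+9 = 37
p=5,i=3: s = 37+8 = 45
p=5,i=4: s = 45+9 = 54
p=5,i=5: s = 54+10 = 64
p=5,i=6: s = 64+11 = 75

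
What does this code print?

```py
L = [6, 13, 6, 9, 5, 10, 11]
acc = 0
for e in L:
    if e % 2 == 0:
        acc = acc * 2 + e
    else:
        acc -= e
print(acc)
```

e=6: even, acc = 0*2+6 = 6
e=13: not even, acc = 6-13 = -7
e=6: even, acc = (-7)*2+6 = -8
e=9: not even, acc = (-8)-9 = -17
e=5: not even, acc = (-17)-5 = -22
e=10: even, acc = (-22)*2+10 = -34
e=11: not even, acc = (-34)-11 = -45

-45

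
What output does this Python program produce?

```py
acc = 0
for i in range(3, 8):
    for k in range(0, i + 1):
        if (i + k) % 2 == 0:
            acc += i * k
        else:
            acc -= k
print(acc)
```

232

i=3,k=0: odd sum, acc = 0-0 = 0
i=3,k=1: even sum, acc = 0+3 = 3
i=3,k=2: odd sum, acc = 3-2 = 1
i=3,k=3: even sum, acc = 1+9 = 10
i=4,k=0: even sum, acc = 10+0 = 10
i=4,k=1: odd sum, acc = 10-1 = 9
i=4,k=2: even sum, acc = 9+8 = 17
i=4,k=3: odd sum, acc = 17-3 = 14
i=4,k=4: even sum, acc = 14+16 = 30
i=5,k=0: odd sum, acc = 30-0 = 30
i=5,k=1: even sum, acc = 30+5 = 35
i=5,k=2: odd sum, acc = 35-2 = 33
i=5,k=3: even sum, acc = 33+15 = 48
i=5,k=4: odd sum, acc = 48-4 = 44
i=5,k=5: even sum, acc = 44+25 = 69
i=6,k=0: even sum, acc = 69+0 = 69
i=6,k=1: odd sum, acc = 69-1 = 68
i=6,k=2: even sum, acc = 68+12 = 80
i=6,k=3: odd sum, acc = 80-3 = 77
i=6,k=4: even sum, acc = 77+24 = 101
i=6,k=5: odd sum, acc = 101-5 = 96
i=6,k=6: even sum, acc = 96+36 = 132
i=7,k=0: odd sum, acc = 132-0 = 132
i=7,k=1: even sum, acc = 132+7 = 139
i=7,k=2: odd sum, acc = 139-2 = 137
i=7,k=3: even sum, acc = 137+21 = 158
i=7,k=4: odd sum, acc = 158-4 = 154
i=7,k=5: even sum, acc = 154+35 = 189
i=7,k=6: odd sum, acc = 189-6 = 183
i=7,k=7: even sum, acc = 183+49 = 232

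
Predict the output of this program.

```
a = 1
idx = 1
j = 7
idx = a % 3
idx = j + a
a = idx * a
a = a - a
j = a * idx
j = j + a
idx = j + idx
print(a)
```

idx = 1%3 = 1
idx = 7+1 = 8
a = 8*1 = 8
a = 8-8 = 0
j = 0*8 = 0
j = 0+0 = 0
idx = 0+8 = 8

0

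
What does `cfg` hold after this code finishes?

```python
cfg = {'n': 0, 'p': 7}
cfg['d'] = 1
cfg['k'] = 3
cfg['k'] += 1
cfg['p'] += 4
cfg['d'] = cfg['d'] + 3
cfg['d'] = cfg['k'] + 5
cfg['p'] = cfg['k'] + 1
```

cfg['d'] = 1 → {'n': 0, 'p': 7, 'd': 1}
cfg['k'] = 3 → {'n': 0, 'p': 7, 'd': 1, 'k': 3}
cfg['k'] = 3+1 = 4 → {'n': 0, 'p': 7, 'd': 1, 'k': 4}
cfg['p'] = 7+4 = 11 → {'n': 0, 'p': 11, 'd': 1, 'k': 4}
cfg['d'] = cfg['d']+3 = 4 → {'n': 0, 'p': 11, 'd': 4, 'k': 4}
cfg['d'] = cfg['k']+5 = 9 → {'n': 0, 'p': 11, 'd': 9, 'k': 4}
cfg['p'] = cfg['k']+1 = 5 → {'n': 0, 'p': 5, 'd': 9, 'k': 4}

{'n': 0, 'p': 5, 'd': 9, 'k': 4}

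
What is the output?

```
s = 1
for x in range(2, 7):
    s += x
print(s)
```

x=2: s = 1+2 = 3
x=3: s = 3+3 = 6
x=4: s = 6+4 = 10
x=5: s = 10+5 = 15
x=6: s = 15+6 = 21

21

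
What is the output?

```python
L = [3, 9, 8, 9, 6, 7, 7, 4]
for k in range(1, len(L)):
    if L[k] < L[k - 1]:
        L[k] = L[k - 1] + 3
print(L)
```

k=1: 9>=3, unchanged → [3, 9, 8, 9, 6, 7, 7, 4]
k=2: 8<9, L[2] = 9+3 = 12 → [3, 9, 12, 9, 6, 7, 7, 4]
k=3: 9<12, L[3] = 12+3 = 15 → [3, 9, 12, 15, 6, 7, 7, 4]
k=4: 6<15, L[4] = 15+3 = 18 → [3, 9, 12, 15, 18, 7, 7, 4]
k=5: 7<18, L[5] = 18+3 = 21 → [3, 9, 12, 15, 18, 21, 7, 4]
k=6: 7<21, L[6] = 21+3 = 24 → [3, 9, 12, 15, 18, 21, 24, 4]
k=7: 4<24, L[7] = 24+3 = 27 → [3, 9, 12, 15, 18, 21, 24, 27]

[3, 9, 12, 15, 18, 21, 24, 27]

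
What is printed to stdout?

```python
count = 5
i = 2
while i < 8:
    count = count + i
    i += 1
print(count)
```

i=2: count = 5+2 = 7
i=3: count = 7+3 = 10
i=4: count = 10+4 = 14
i=5: count = 14+5 = 19
i=6: count = 19+6 = 25
i=7: count = 25+7 = 32

32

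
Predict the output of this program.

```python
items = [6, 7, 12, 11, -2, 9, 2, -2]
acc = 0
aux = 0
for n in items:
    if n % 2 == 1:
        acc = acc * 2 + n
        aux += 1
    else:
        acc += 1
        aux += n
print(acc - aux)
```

n=6: not odd, acc = 0+1 = 1; aux=6
n=7: odd, acc = 1*2+7 = 9; aux=7
n=12: not odd, acc = 9+1 = 10; aux=19
n=11: odd, acc = 10*2+11 = 31; aux=20
n=-2: not odd, acc = 31+1 = 32; aux=18
n=9: odd, acc = 32*2+9 = 73; aux=19
n=2: not odd, acc = 73+1 = 74; aux=21
n=-2: not odd, acc = 74+1 = 75; aux=19
acc-aux = 75-19 = 56

56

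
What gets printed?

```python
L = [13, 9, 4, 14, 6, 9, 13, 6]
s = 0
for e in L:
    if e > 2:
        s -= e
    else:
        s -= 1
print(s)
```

e=13: >2, s = 0-13 = -13
e=9: >2, s = (-13)-9 = -22
e=4: >2, s = (-22)-4 = -26
e=14: >2, s = (-26)-14 = -40
e=6: >2, s = (-40)-6 = -46
e=9: >2, s = (-46)-9 = -55
e=13: >2, s = (-55)-13 = -68
e=6: >2, s = (-68)-6 = -74

-74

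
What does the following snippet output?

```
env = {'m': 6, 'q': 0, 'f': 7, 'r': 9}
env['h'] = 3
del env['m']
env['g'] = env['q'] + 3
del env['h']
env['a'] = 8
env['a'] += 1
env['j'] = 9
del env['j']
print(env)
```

{'q': 0, 'f': 7, 'r': 9, 'g': 3, 'a': 9}

env['h'] = 3 → {'m': 6, 'q': 0, 'f': 7, 'r': 9, 'h': 3}
del 'm' → {'q': 0, 'f': 7, 'r': 9, 'h': 3}
env['g'] = env['q']+3 = 3 → {'q': 0, 'f': 7, 'r': 9, 'h': 3, 'g': 3}
del 'h' → {'q': 0, 'f': 7, 'r': 9, 'g': 3}
env['a'] = 8 → {'q': 0, 'f': 7, 'r': 9, 'g': 3, 'a': 8}
env['a'] = 8+1 = 9 → {'q': 0, 'f': 7, 'r': 9, 'g': 3, 'a': 9}
env['j'] = 9 → {'q': 0, 'f': 7, 'r': 9, 'g': 3, 'a': 9, 'j': 9}
del 'j' → {'q': 0, 'f': 7, 'r': 9, 'g': 3, 'a': 9}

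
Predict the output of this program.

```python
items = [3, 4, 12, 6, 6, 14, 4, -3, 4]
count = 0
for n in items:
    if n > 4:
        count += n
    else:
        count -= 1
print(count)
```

33

n=3: not >4, count = 0-1 = -1
n=4: not >4, count = (-1)-1 = -2
n=12: >4, count = (-2)+12 = 10
n=6: >4, count = 10+6 = 16
n=6: >4, count = 16+6 = 22
n=14: >4, count = 22+14 = 36
n=4: not >4, count = 36-1 = 35
n=-3: not >4, count = 35-1 = 34
n=4: not >4, count = 34-1 = 33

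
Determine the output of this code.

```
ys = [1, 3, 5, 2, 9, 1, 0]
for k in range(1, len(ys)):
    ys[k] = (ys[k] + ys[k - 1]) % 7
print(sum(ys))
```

k=1: ys[1] = (3+1)%7 = 4 → [1, 4, 5, 2, 9, 1, 0]
k=2: ys[2] = (5+4)%7 = 2 → [1, 4, 2, 2, 9, 1, 0]
k=3: ys[3] = (2+2)%7 = 4 → [1, 4, 2, 4, 9, 1, 0]
k=4: ys[4] = (9+4)%7 = 6 → [1, 4, 2, 4, 6, 1, 0]
k=5: ys[5] = (1+6)%7 = 0 → [1, 4, 2, 4, 6, 0, 0]
k=6: ys[6] = (0+0)%7 = 0 → [1, 4, 2, 4, 6, 0, 0]
sum = 17

17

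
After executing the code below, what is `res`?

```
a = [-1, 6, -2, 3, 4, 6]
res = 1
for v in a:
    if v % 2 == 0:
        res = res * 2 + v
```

v=-1: not even
v=6: even, res = 1*2+6 = 8
v=-2: even, res = 8*2+(-2) = 14
v=3: not even
v=4: even, res = 14*2+4 = 32
v=6: even, res = 32*2+6 = 70

70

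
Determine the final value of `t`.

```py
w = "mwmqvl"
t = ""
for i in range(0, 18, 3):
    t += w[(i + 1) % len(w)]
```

i=0: add w[1]='w' → 'w'
i=3: add w[4]='v' → 'wv'
i=6: add w[1]='w' → 'wvw'
i=9: add w[4]='v' → 'wvwv'
i=12: add w[1]='w' → 'wvwvw'
i=15: add w[4]='v' → 'wvwvwv'

'wvwvwv'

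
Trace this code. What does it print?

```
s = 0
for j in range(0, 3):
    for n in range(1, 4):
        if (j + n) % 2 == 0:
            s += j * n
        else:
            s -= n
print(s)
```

-2

j=0,n=1: odd sum, s = 0-1 = -1
j=0,n=2: even sum, s = (-1)+0 = -1
j=0,n=3: odd sum, s = (-1)-3 = -4
j=1,n=1: even sum, s = (-4)+1 = -3
j=1,n=2: odd sum, s = (-3)-2 = -5
j=1,n=3: even sum, s = (-5)+3 = -2
j=2,n=1: odd sum, s = (-2)-1 = -3
j=2,n=2: even sum, s = (-3)+4 = 1
j=2,n=3: odd sum, s = 1-3 = -2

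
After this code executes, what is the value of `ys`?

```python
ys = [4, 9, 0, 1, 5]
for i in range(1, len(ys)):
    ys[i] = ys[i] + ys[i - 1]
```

[4, 13, 13, 14, 19]

i=1: ys[1] = 9+4 = 13 → [4, 13, 0, 1, 5]
i=2: ys[2] = 0+13 = 13 → [4, 13, 13, 1, 5]
i=3: ys[3] = 1+13 = 14 → [4, 13, 13, 14, 5]
i=4: ys[4] = 5+14 = 19 → [4, 13, 13, 14, 19]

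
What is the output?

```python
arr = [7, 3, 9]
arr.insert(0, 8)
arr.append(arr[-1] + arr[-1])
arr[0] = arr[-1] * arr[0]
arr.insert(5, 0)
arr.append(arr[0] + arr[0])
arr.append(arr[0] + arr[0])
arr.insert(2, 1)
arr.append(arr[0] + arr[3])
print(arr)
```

[144, 7, 1, 3, 9, 18, 0, 288, 288, 147]

insert 8 at 0 → [8, 7, 3, 9]
append arr[-1]+arr[-1] = 9+9 = 18 → [8, 7, 3, 9, 18]
arr[0] = arr[-1]*arr[0] = 18*8 = 144 → [144, 7, 3, 9, 18]
insert 0 at 5 → [144, 7, 3, 9, 18, 0]
append arr[0]+arr[0] = 144+144 = 288 → [144, 7, 3, 9, 18, 0, 288]
append arr[0]+arr[0] = 144+144 = 288 → [144, 7, 3, 9, 18, 0, 288, 288]
insert 1 at 2 → [144, 7, 1, 3, 9, 18, 0, 288, 288]
append arr[0]+arr[3] = 144+3 = 147 → [144, 7, 1, 3, 9, 18, 0, 288, 288, 147]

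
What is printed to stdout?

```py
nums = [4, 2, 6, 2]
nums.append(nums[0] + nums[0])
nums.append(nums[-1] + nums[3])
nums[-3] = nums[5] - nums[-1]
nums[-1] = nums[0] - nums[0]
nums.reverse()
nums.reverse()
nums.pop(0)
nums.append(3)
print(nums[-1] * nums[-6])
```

append nums[0]+nums[0] = 4+4 = 8 → [4, 2, 6, 2, 8]
append nums[-1]+nums[3] = 8+2 = 10 → [4, 2, 6, 2, 8, 10]
nums[-3] = nums[5]-nums[-1] = 10-10 = 0 → [4, 2, 6, 0, 8, 10]
nums[-1] = nums[0]-nums[0] = 4-4 = 0 → [4, 2, 6, 0, 8, 0]
reverse → [0, 8, 0, 6, 2, 4]
reverse → [4, 2, 6, 0, 8, 0]
pop(0) removes 4 → [2, 6, 0, 8, 0]
append 3 → [2, 6, 0, 8, 0, 3]
nums[-1]*nums[-6] = 3*2 = 6

6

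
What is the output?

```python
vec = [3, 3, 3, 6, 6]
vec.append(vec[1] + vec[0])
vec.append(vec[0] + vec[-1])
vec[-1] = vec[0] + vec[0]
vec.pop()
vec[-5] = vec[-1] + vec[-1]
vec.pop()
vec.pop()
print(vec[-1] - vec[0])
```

append vec[1]+vec[0] = 3+3 = 6 → [3, 3, 3, 6, 6, 6]
append vec[0]+vec[-1] = 3+6 = 9 → [3, 3, 3, 6, 6, 6, 9]
vec[-1] = vec[0]+vec[0] = 3+3 = 6 → [3, 3, 3, 6, 6, 6, 6]
pop() removes 6 → [3, 3, 3, 6, 6, 6]
vec[-5] = vec[-1]+vec[-1] = 6+6 = 12 → [3, 12, 3, 6, 6, 6]
pop() removes 6 → [3, 12, 3, 6, 6]
pop() removes 6 → [3, 12, 3, 6]
vec[-1]-vec[0] = 6-3 = 3

3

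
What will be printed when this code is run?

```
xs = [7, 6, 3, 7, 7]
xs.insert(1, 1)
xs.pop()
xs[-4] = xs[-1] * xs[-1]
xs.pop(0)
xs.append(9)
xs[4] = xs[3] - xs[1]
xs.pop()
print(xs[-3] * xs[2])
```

insert 1 at 1 → [7, 1, 6, 3, 7, 7]
pop() removes 7 → [7, 1, 6, 3, 7]
xs[-4] = xs[-1]*xs[-1] = 7*7 = 49 → [7, 49, 6, 3, 7]
pop(0) removes 7 → [49, 6, 3, 7]
append 9 → [49, 6, 3, 7, 9]
xs[4] = xs[3]-xs[1] = 7-6 = 1 → [49, 6, 3, 7, 1]
pop() removes 1 → [49, 6, 3, 7]
xs[-3]*xs[2] = 6*3 = 18

18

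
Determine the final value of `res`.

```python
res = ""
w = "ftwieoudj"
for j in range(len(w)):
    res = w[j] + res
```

'jduoeiwtf'

j=0: prepend 'f' → 'f'
j=1: prepend 't' → 'tf'
j=2: prepend 'w' → 'wtf'
j=3: prepend 'i' → 'iwtf'
j=4: prepend 'e' → 'eiwtf'
j=5: prepend 'o' → 'oeiwtf'
j=6: prepend 'u' → 'uoeiwtf'
j=7: prepend 'd' → 'duoeiwtf'
j=8: prepend 'j' → 'jduoeiwtf'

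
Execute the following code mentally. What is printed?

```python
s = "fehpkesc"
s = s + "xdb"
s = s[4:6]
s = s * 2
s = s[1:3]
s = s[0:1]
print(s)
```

e

+ 'xdb' → 'fehpkescxdb'
slice [4:6] → 'ke'
repeat ×2 → 'keke'
slice [1:3] → 'ek'
slice [0:1] → 'e'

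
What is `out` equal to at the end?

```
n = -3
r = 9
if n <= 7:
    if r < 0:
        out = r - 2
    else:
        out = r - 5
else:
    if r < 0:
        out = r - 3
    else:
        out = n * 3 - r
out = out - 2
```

2

n=-3, r=9
n <= 7 is True; r < 0 is False
→ out = r - 5 = 4
out = 4-2 = 2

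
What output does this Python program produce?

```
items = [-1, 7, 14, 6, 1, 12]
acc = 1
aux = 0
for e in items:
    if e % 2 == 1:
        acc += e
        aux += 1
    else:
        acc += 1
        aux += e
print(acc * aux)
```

385

e=-1: odd, acc = 1+(-1) = 0; aux=1
e=7: odd, acc = 0+7 = 7; aux=2
e=14: not odd, acc = 7+1 = 8; aux=16
e=6: not odd, acc = 8+1 = 9; aux=22
e=1: odd, acc = 9+1 = 10; aux=23
e=12: not odd, acc = 10+1 = 11; aux=35
acc*aux = 11*35 = 385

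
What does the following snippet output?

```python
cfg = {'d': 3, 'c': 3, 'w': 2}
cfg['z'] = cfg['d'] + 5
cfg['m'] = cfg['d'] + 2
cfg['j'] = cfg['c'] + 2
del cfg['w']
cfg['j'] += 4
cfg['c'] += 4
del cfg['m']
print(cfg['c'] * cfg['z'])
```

cfg['z'] = cfg['d']+5 = 8 → {'d': 3, 'c': 3, 'w': 2, 'z': 8}
cfg['m'] = cfg['d']+2 = 5 → {'d': 3, 'c': 3, 'w': 2, 'z': 8, 'm': 5}
cfg['j'] = cfg['c']+2 = 5 → {'d': 3, 'c': 3, 'w': 2, 'z': 8, 'm': 5, 'j': 5}
del 'w' → {'d': 3, 'c': 3, 'z': 8, 'm': 5, 'j': 5}
cfg['j'] = 5+4 = 9 → {'d': 3, 'c': 3, 'z': 8, 'm': 5, 'j': 9}
cfg['c'] = 3+4 = 7 → {'d': 3, 'c': 7, 'z': 8, 'm': 5, 'j': 9}
del 'm' → {'d': 3, 'c': 7, 'z': 8, 'j': 9}
cfg['c']*cfg['z'] = 7*8 = 56

56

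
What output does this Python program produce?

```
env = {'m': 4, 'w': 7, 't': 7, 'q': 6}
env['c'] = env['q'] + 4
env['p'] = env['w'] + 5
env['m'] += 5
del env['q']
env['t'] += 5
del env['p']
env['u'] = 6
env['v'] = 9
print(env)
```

{'m': 9, 'w': 7, 't': 12, 'c': 10, 'u': 6, 'v': 9}

env['c'] = env['q']+4 = 10 → {'m': 4, 'w': 7, 't': 7, 'q': 6, 'c': 10}
env['p'] = env['w']+5 = 12 → {'m': 4, 'w': 7, 't': 7, 'q': 6, 'c': 10, 'p': 12}
env['m'] = 4+5 = 9 → {'m': 9, 'w': 7, 't': 7, 'q': 6, 'c': 10, 'p': 12}
del 'q' → {'m': 9, 'w': 7, 't': 7, 'c': 10, 'p': 12}
env['t'] = 7+5 = 12 → {'m': 9, 'w': 7, 't': 12, 'c': 10, 'p': 12}
del 'p' → {'m': 9, 'w': 7, 't': 12, 'c': 10}
env['u'] = 6 → {'m': 9, 'w': 7, 't': 12, 'c': 10, 'u': 6}
env['v'] = 9 → {'m': 9, 'w': 7, 't': 12, 'c': 10, 'u': 6, 'v': 9}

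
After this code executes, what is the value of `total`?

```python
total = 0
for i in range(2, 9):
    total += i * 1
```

i=2: total = 0+2*1 = 2
i=3: total = 2+3*1 = 5
i=4: total = 5+4*1 = 9
i=5: total = 9+5*1 = 14
i=6: total = 14+6*1 = 20
i=7: total = 20+7*1 = 27
i=8: total = 27+8*1 = 35

35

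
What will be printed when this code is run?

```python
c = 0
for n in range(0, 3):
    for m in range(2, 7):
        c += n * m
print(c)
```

n=0,m=2: c = 0+0 = 0
n=0,m=3: c = 0+0 = 0
n=0,m=4: c = 0+0 = 0
n=0,m=5: c = 0+0 = 0
n=0,m=6: c = 0+0 = 0
n=1,m=2: c = 0+2 = 2
n=1,m=3: c = 2+3 = 5
n=1,m=4: c = 5+4 = 9
n=1,m=5: c = 9+5 = 14
n=1,m=6: c = 14+6 = 20
n=2,m=2: c = 20+4 = 24
n=2,m=3: c = 24+6 = 30
n=2,m=4: c = 30+8 = 38
n=2,m=5: c = 38+10 = 48
n=2,m=6: c = 48+12 = 60

60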